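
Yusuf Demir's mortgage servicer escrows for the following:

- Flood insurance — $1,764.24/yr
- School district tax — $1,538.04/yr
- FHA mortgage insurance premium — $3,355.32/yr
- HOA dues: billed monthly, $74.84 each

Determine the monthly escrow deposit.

$629.64

Flood insurance = $1,764.24 per year
School district tax = $1,538.04 per year
FHA mortgage insurance premium = $3,355.32 per year
HOA dues = $74.84 × 12 = $898.08 per year
Combined annual = $1,764.24 + $1,538.04 + $3,355.32 + $898.08 = $7,555.68
Per month = $7,555.68 ÷ 12 = $629.64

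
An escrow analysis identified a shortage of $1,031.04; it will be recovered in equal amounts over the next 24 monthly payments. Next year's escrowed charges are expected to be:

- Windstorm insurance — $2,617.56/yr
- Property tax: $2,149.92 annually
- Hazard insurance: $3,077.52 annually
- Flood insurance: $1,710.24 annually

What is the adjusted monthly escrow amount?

Windstorm insurance = $2,617.56
Property tax = $2,149.92
Hazard insurance = $3,077.52
Flood insurance = $1,710.24
Annual escrow total = $2,617.56 + $2,149.92 + $3,077.52 + $1,710.24 = $9,555.24
Monthly escrow = $9,555.24 / 12 = $796.27
Monthly shortage recovery: $1,031.04 / 24 = $42.96
Adjusted monthly = $796.27 + $42.96 = $839.23

$839.23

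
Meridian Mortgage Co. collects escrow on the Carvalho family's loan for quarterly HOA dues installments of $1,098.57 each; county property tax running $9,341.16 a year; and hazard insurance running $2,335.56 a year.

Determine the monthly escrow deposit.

$1,339.25

HOA dues = $1,098.57 × 4 = $4,394.28
County property tax = $9,341.16
Hazard insurance = $2,335.56
Total annual escrow = $4,394.28 + $9,341.16 + $2,335.56 = $16,071.00
Per month = $16,071.00 ÷ 12 = $1,339.25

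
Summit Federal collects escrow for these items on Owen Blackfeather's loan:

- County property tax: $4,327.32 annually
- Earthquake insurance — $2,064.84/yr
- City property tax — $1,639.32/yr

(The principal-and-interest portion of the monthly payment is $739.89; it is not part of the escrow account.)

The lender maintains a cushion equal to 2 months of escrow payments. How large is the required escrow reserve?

County property tax: $4,327.32 per year
Earthquake insurance: $2,064.84 per year
City property tax: $1,639.32 per year
Total annual escrow = $8,031.48
Monthly escrow = $8,031.48 ÷ 12 = $669.29
Cushion = 2 × $669.29 = $1,338.58

$1,338.58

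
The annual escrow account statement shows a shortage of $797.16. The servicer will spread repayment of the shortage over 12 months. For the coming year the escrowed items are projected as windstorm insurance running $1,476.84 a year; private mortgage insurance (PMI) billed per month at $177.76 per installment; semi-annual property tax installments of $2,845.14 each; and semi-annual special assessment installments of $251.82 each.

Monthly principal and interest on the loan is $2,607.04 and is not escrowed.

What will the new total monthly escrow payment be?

Windstorm insurance = $1,476.84
Private mortgage insurance (PMI) = $177.76 × 12 = $2,133.12
Property tax = $2,845.14 × 2 = $5,690.28
Special assessment = $251.82 × 2 = $503.64
Yearly total = $1,476.84 + $2,133.12 + $5,690.28 + $503.64 = $9,803.88
Per month = $9,803.88 ÷ 12 = $816.99
Shortage spread = $797.16 ÷ 12 = $66.43/mo
Adjusted monthly = $816.99 + $66.43 = $883.42

$883.42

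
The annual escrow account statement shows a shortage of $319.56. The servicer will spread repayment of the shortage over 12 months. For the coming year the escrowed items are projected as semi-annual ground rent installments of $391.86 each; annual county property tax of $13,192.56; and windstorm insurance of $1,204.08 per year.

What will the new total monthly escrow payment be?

Ground rent: $391.86 × 2 = $783.72 annually
County property tax: $13,192.56 annually
Windstorm insurance: $1,204.08 annually
Yearly total = $783.72 + $13,192.56 + $1,204.08 = $15,180.36
Monthly = $15,180.36 / 12 = $1,265.03
Shortage per month = $319.56 ÷ 12 = $26.63
New monthly escrow = $1,265.03 + $26.63 = $1,291.66

$1,291.66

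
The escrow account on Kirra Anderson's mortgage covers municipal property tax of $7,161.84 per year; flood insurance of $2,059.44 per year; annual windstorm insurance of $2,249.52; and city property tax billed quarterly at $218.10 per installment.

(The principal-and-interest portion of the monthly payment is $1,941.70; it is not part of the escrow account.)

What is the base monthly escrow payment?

Municipal property tax: $7,161.84
Flood insurance: $2,059.44
Windstorm insurance: $2,249.52
City property tax: $218.10 × 4 = $872.40
Yearly total = $7,161.84 + $2,059.44 + $2,249.52 + $872.40 = $12,343.20
Per month = $12,343.20 / 12 = $1,028.60

$1,028.60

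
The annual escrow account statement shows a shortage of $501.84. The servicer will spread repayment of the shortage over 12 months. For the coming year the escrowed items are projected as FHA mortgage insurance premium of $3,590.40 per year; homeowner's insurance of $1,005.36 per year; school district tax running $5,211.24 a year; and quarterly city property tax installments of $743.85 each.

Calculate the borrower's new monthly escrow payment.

FHA mortgage insurance premium: $3,590.40/yr
Homeowner's insurance: $1,005.36/yr
School district tax: $5,211.24/yr
City property tax: $743.85 × 4 = $2,975.40/yr
Yearly total = $12,782.40
Per month = $12,782.40 ÷ 12 = $1,065.20
Monthly shortage recovery: $501.84 / 12 = $41.82
New monthly escrow = $1,065.20 + $41.82 = $1,107.02

$1,107.02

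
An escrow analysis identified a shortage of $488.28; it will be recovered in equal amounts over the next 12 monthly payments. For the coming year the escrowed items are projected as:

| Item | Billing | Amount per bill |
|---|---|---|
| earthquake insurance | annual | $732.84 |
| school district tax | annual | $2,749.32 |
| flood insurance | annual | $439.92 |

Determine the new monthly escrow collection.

$367.53

Earthquake insurance: $732.84 per year
School district tax: $2,749.32 per year
Flood insurance: $439.92 per year
Total annual escrow = $732.84 + $2,749.32 + $439.92 = $3,922.08
Base monthly escrow = $3,922.08 / 12 = $326.84
Shortage spread = $488.28 / 12 = $40.69/mo
New monthly escrow = $326.84 + $40.69 = $367.53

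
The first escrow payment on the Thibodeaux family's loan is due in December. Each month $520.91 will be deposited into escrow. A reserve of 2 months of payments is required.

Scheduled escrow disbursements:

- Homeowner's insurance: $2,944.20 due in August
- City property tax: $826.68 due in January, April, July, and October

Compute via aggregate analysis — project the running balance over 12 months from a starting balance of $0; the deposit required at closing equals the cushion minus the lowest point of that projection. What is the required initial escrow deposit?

$1,777.87

Cushion = 2 × $520.91 = $1,041.82
Trial balance (start $0, +$520.91 each month, − disbursements):
  Dec: +$520.91 → $520.91
  Jan: +$520.91 − $826.68 → $215.14
  Feb: +$520.91 → $736.05
  Mar: +$520.91 → $1,256.96
  Apr: +$520.91 − $826.68 → $951.19
  May: +$520.91 → $1,472.10
  Jun: +$520.91 → $1,993.01
  Jul: +$520.91 − $826.68 → $1,687.24
  Aug: +$520.91 − $2,944.20 → -$736.05
  Sep: +$520.91 → -$215.14
  Oct: +$520.91 − $826.68 → -$520.91
  Nov: +$520.91 → $0.00
Lowest trial balance = -$736.05 (Aug)
Initial deposit = cushion − low point = $1,041.82 − (-$736.05) = $1,777.87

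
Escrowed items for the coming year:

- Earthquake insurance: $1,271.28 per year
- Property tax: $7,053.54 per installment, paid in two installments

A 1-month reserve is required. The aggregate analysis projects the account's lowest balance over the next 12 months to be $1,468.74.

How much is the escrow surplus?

Earthquake insurance = $1,271.28 annually
Property tax = $7,053.54 × 2 = $14,107.08 annually
Total per year = $15,378.36
Monthly = $15,378.36 / 12 = $1,281.53
Required reserve = 1 × $1,281.53 = $1,281.53
Surplus = $1,468.74 − $1,281.53 = $187.21

$187.21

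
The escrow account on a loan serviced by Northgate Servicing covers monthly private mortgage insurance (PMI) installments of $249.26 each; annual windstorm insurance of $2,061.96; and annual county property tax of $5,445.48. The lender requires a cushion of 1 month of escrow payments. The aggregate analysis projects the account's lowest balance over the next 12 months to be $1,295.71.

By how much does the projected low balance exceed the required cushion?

Private mortgage insurance (PMI): $249.26 × 12 = $2,991.12 per year
Windstorm insurance: $2,061.96 per year
County property tax: $5,445.48 per year
Annual escrow total = $2,991.12 + $2,061.96 + $5,445.48 = $10,498.56
Per month = $10,498.56 ÷ 12 = $874.88
Required cushion = 1 × $874.88 = $874.88
Excess over cushion: $1,295.71 − $874.88 = $420.83

$420.83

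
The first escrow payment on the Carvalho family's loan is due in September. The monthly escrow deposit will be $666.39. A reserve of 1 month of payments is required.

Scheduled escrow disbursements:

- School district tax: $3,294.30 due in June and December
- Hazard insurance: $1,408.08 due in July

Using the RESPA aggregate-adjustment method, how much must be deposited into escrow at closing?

$1,332.78

Cushion = 1 × $666.39 = $666.39
Trial balance (start $0, +$666.39 each month, − disbursements):
  Sep: +$666.39 → $666.39
  Oct: +$666.39 → $1,332.78
  Nov: +$666.39 → $1,999.17
  Dec: +$666.39 − $3,294.30 → -$628.74
  Jan: +$666.39 → $37.65
  Feb: +$666.39 → $704.04
  Mar: +$666.39 → $1,370.43
  Apr: +$666.39 → $2,036.82
  May: +$666.39 → $2,703.21
  Jun: +$666.39 − $3,294.30 → $75.30
  Jul: +$666.39 − $1,408.08 → -$666.39
  Aug: +$666.39 → $0.00
Lowest trial balance = -$666.39 (Jul)
Initial deposit = cushion − low point = $666.39 − (-$666.39) = $1,332.78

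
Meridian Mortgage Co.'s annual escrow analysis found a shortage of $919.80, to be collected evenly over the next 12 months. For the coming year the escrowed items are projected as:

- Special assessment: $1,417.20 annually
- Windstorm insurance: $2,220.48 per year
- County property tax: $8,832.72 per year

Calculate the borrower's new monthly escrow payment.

$1,115.85

Special assessment — $1,417.20
Windstorm insurance — $2,220.48
County property tax — $8,832.72
Total per year = $12,470.40
Base monthly escrow = $12,470.40 / 12 = $1,039.20
Shortage per month = $919.80 / 12 = $76.65
Adjusted monthly = $1,039.20 + $76.65 = $1,115.85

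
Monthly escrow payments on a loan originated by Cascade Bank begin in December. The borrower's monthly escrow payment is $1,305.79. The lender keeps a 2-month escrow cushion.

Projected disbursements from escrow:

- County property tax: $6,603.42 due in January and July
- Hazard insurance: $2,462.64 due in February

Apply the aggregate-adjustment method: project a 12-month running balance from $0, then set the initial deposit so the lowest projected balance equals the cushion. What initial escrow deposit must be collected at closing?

$7,834.74

Cushion = 2 × $1,305.79 = $2,611.58
Trial balance (start $0, +$1,305.79 each month, − disbursements):
  Dec: +$1,305.79 → $1,305.79
  Jan: +$1,305.79 − $6,603.42 → -$3,991.84
  Feb: +$1,305.79 − $2,462.64 → -$5,148.69
  Mar: +$1,305.79 → -$3,842.90
  Apr: +$1,305.79 → -$2,537.11
  May: +$1,305.79 → -$1,231.32
  Jun: +$1,305.79 → $74.47
  Jul: +$1,305.79 − $6,603.42 → -$5,223.16
  Aug: +$1,305.79 → -$3,917.37
  Sep: +$1,305.79 → -$2,611.58
  Oct: +$1,305.79 → -$1,305.79
  Nov: +$1,305.79 → $0.00
Lowest trial balance = -$5,223.16 (Jul)
Initial deposit = cushion − low point = $2,611.58 − (-$5,223.16) = $7,834.74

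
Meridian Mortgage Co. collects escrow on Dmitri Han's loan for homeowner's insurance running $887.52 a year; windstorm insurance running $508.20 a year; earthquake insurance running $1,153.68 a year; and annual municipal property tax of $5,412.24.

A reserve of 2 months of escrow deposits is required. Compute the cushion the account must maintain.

Homeowner's insurance: $887.52 annually
Windstorm insurance: $508.20 annually
Earthquake insurance: $1,153.68 annually
Municipal property tax: $5,412.24 annually
Yearly total = $887.52 + $508.20 + $1,153.68 + $5,412.24 = $7,961.64
Monthly = $7,961.64 / 12 = $663.47
Required cushion = 2 × $663.47 = $1,326.94

$1,326.94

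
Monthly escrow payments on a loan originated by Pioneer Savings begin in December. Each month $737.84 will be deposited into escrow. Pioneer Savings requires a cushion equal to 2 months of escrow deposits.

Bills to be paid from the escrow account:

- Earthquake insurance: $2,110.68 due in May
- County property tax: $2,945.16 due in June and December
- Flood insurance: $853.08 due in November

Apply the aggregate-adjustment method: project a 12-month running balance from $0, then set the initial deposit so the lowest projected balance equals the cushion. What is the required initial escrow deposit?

Cushion = 2 × $737.84 = $1,475.68
Trial balance (start $0, +$737.84 each month, − disbursements):
  Dec: +$737.84 − $2,945.16 → -$2,207.32
  Jan: +$737.84 → -$1,469.48
  Feb: +$737.84 → -$731.64
  Mar: +$737.84 → $6.20
  Apr: +$737.84 → $744.04
  May: +$737.84 − $2,110.68 → -$628.80
  Jun: +$737.84 − $2,945.16 → -$2,836.12
  Jul: +$737.84 → -$2,098.28
  Aug: +$737.84 → -$1,360.44
  Sep: +$737.84 → -$622.60
  Oct: +$737.84 → $115.24
  Nov: +$737.84 − $853.08 → $0.00
Lowest trial balance = -$2,836.12 (Jun)
Initial deposit = cushion − low point = $1,475.68 − (-$2,836.12) = $4,311.80

$4,311.80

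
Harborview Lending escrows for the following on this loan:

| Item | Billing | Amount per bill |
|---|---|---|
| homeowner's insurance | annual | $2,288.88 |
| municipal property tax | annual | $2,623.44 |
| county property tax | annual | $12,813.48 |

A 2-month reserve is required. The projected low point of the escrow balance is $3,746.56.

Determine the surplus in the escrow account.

$792.26

Homeowner's insurance: $2,288.88/yr
Municipal property tax: $2,623.44/yr
County property tax: $12,813.48/yr
Total per year = $2,288.88 + $2,623.44 + $12,813.48 = $17,725.80
Per month = $17,725.80 / 12 = $1,477.15
Cushion = 2 × $1,477.15 = $2,954.30
Excess over cushion: $3,746.56 − $2,954.30 = $792.26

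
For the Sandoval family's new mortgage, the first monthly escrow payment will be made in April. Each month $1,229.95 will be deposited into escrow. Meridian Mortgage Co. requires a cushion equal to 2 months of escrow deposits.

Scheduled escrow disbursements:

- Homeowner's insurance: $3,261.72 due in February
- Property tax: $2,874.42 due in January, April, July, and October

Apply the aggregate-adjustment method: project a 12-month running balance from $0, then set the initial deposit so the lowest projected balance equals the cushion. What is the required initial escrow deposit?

$4,104.37

Cushion = 2 × $1,229.95 = $2,459.90
Trial balance (start $0, +$1,229.95 each month, − disbursements):
  Apr: +$1,229.95 − $2,874.42 → -$1,644.47
  May: +$1,229.95 → -$414.52
  Jun: +$1,229.95 → $815.43
  Jul: +$1,229.95 − $2,874.42 → -$829.04
  Aug: +$1,229.95 → $400.91
  Sep: +$1,229.95 → $1,630.86
  Oct: +$1,229.95 − $2,874.42 → -$13.61
  Nov: +$1,229.95 → $1,216.34
  Dec: +$1,229.95 → $2,446.29
  Jan: +$1,229.95 − $2,874.42 → $801.82
  Feb: +$1,229.95 − $3,261.72 → -$1,229.95
  Mar: +$1,229.95 → $0.00
Lowest trial balance = -$1,644.47 (Apr)
Initial deposit = cushion − low point = $2,459.90 − (-$1,644.47) = $4,104.37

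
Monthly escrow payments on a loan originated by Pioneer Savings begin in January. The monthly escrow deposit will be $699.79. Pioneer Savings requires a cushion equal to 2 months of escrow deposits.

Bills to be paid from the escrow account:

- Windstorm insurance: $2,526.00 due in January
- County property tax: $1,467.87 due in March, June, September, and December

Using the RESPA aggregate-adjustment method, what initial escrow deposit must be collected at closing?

Cushion = 2 × $699.79 = $1,399.58
Trial balance (start $0, +$699.79 each month, − disbursements):
  Jan: +$699.79 − $2,526.00 → -$1,826.21
  Feb: +$699.79 → -$1,126.42
  Mar: +$699.79 − $1,467.87 → -$1,894.50
  Apr: +$699.79 → -$1,194.71
  May: +$699.79 → -$494.92
  Jun: +$699.79 − $1,467.87 → -$1,263.00
  Jul: +$699.79 → -$563.21
  Aug: +$699.79 → $136.58
  Sep: +$699.79 − $1,467.87 → -$631.50
  Oct: +$699.79 → $68.29
  Nov: +$699.79 → $768.08
  Dec: +$699.79 − $1,467.87 → $0.00
Lowest trial balance = -$1,894.50 (Mar)
Initial deposit = cushion − low point = $1,399.58 − (-$1,894.50) = $3,294.08

$3,294.08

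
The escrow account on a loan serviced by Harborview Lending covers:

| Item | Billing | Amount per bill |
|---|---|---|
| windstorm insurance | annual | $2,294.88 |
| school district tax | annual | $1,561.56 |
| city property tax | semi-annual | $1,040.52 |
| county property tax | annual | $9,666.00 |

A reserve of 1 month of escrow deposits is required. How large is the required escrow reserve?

Windstorm insurance — $2,294.88/yr
School district tax — $1,561.56/yr
City property tax — $1,040.52 × 2 = $2,081.04/yr
County property tax — $9,666.00/yr
Yearly total = $15,603.48
Base monthly escrow = $15,603.48 ÷ 12 = $1,300.29
Reserve = 1 × $1,300.29 = $1,300.29

$1,300.29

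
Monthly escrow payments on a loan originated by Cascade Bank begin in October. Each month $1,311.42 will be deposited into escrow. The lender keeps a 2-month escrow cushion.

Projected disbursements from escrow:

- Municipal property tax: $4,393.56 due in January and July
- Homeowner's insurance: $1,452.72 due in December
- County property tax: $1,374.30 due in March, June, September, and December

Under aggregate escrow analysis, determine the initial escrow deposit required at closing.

$4,597.74

Cushion = 2 × $1,311.42 = $2,622.84
Trial balance (start $0, +$1,311.42 each month, − disbursements):
  Oct: +$1,311.42 → $1,311.42
  Nov: +$1,311.42 → $2,622.84
  Dec: +$1,311.42 − $2,827.02 → $1,107.24
  Jan: +$1,311.42 − $4,393.56 → -$1,974.90
  Feb: +$1,311.42 → -$663.48
  Mar: +$1,311.42 − $1,374.30 → -$726.36
  Apr: +$1,311.42 → $585.06
  May: +$1,311.42 → $1,896.48
  Jun: +$1,311.42 − $1,374.30 → $1,833.60
  Jul: +$1,311.42 − $4,393.56 → -$1,248.54
  Aug: +$1,311.42 → $62.88
  Sep: +$1,311.42 − $1,374.30 → $0.00
Lowest trial balance = -$1,974.90 (Jan)
Initial deposit = cushion − low point = $2,622.84 − (-$1,974.90) = $4,597.74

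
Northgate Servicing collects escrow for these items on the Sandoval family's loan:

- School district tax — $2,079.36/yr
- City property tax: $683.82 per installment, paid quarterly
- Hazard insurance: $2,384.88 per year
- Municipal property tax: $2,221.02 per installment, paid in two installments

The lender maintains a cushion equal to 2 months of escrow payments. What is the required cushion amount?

$1,940.26

School district tax — $2,079.36 per year
City property tax — $683.82 × 4 = $2,735.28 per year
Hazard insurance — $2,384.88 per year
Municipal property tax — $2,221.02 × 2 = $4,442.04 per year
Combined annual = $2,079.36 + $2,735.28 + $2,384.88 + $4,442.04 = $11,641.56
Per month = $11,641.56 ÷ 12 = $970.13
Required cushion = 2 × $970.13 = $1,940.26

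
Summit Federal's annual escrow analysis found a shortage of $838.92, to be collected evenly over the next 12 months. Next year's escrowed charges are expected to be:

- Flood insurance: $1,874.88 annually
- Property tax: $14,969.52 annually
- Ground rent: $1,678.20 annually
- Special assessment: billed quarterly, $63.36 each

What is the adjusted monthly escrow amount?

$1,634.58

Flood insurance: $1,874.88/yr
Property tax: $14,969.52/yr
Ground rent: $1,678.20/yr
Special assessment: $63.36 × 4 = $253.44/yr
Total annual escrow = $18,776.04
Monthly = $18,776.04 ÷ 12 = $1,564.67
Shortage per month = $838.92 ÷ 12 = $69.91
New monthly escrow = $1,564.67 + $69.91 = $1,634.58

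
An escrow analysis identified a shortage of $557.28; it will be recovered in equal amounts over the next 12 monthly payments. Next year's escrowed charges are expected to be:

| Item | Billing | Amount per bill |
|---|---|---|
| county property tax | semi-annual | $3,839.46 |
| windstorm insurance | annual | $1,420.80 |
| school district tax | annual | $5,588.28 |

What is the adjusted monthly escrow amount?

County property tax: $3,839.46 × 2 = $7,678.92/yr
Windstorm insurance: $1,420.80/yr
School district tax: $5,588.28/yr
Annual escrow total = $7,678.92 + $1,420.80 + $5,588.28 = $14,688.00
Base monthly escrow = $14,688.00 ÷ 12 = $1,224.00
Shortage per month = $557.28 / 12 = $46.44
New monthly escrow = $1,224.00 + $46.44 = $1,270.44

$1,270.44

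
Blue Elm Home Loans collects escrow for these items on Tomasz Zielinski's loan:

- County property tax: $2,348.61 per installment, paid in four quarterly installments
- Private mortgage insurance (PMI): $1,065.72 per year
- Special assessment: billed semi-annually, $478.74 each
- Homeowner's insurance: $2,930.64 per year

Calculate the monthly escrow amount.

$1,195.69

County property tax — $2,348.61 × 4 = $9,394.44/yr
Private mortgage insurance (PMI) — $1,065.72/yr
Special assessment — $478.74 × 2 = $957.48/yr
Homeowner's insurance — $2,930.64/yr
Annual escrow total = $9,394.44 + $1,065.72 + $957.48 + $2,930.64 = $14,348.28
Monthly escrow = $14,348.28 ÷ 12 = $1,195.69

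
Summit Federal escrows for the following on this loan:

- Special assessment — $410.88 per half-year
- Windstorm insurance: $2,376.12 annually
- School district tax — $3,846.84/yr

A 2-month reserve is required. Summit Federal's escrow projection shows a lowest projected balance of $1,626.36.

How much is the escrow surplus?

Special assessment: $410.88 × 2 = $821.76/yr
Windstorm insurance: $2,376.12/yr
School district tax: $3,846.84/yr
Combined annual = $821.76 + $2,376.12 + $3,846.84 = $7,044.72
Base monthly escrow = $7,044.72 ÷ 12 = $587.06
Required reserve = 2 × $587.06 = $1,174.12
Surplus = $1,626.36 − $1,174.12 = $452.24

$452.24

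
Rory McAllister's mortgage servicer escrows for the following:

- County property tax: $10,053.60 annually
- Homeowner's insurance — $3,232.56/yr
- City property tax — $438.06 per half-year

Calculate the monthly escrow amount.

County property tax — $10,053.60 annually
Homeowner's insurance — $3,232.56 annually
City property tax — $438.06 × 2 = $876.12 annually
Total annual escrow = $10,053.60 + $3,232.56 + $876.12 = $14,162.28
Base monthly escrow = $14,162.28 / 12 = $1,180.19

$1,180.19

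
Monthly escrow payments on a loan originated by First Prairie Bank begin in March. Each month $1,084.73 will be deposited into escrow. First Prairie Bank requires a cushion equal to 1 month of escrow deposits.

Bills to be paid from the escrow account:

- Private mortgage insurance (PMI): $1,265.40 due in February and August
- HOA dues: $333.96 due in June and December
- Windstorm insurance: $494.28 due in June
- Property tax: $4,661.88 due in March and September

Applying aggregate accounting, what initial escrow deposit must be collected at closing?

Cushion = 1 × $1,084.73 = $1,084.73
Trial balance (start $0, +$1,084.73 each month, − disbursements):
  Mar: +$1,084.73 − $4,661.88 → -$3,577.15
  Apr: +$1,084.73 → -$2,492.42
  May: +$1,084.73 → -$1,407.69
  Jun: +$1,084.73 − $828.24 → -$1,151.20
  Jul: +$1,084.73 → -$66.47
  Aug: +$1,084.73 − $1,265.40 → -$247.14
  Sep: +$1,084.73 − $4,661.88 → -$3,824.29
  Oct: +$1,084.73 → -$2,739.56
  Nov: +$1,084.73 → -$1,654.83
  Dec: +$1,084.73 − $333.96 → -$904.06
  Jan: +$1,084.73 → $180.67
  Feb: +$1,084.73 − $1,265.40 → $0.00
Lowest trial balance = -$3,824.29 (Sep)
Initial deposit = cushion − low point = $1,084.73 − (-$3,824.29) = $4,909.02

$4,909.02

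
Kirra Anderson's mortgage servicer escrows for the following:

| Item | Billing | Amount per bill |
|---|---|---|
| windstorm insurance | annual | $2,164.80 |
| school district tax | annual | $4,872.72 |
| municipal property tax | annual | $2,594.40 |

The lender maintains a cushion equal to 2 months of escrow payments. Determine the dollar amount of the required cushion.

Windstorm insurance: $2,164.80
School district tax: $4,872.72
Municipal property tax: $2,594.40
Total annual escrow = $2,164.80 + $4,872.72 + $2,594.40 = $9,631.92
Monthly = $9,631.92 ÷ 12 = $802.66
Reserve = 2 × $802.66 = $1,605.32

$1,605.32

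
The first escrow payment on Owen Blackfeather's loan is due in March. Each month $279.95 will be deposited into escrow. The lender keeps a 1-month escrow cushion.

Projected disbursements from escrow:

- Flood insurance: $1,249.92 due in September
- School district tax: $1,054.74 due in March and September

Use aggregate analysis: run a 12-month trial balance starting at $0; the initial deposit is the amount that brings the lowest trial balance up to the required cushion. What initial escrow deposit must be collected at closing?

$1,679.70

Cushion = 1 × $279.95 = $279.95
Trial balance (start $0, +$279.95 each month, − disbursements):
  Mar: +$279.95 − $1,054.74 → -$774.79
  Apr: +$279.95 → -$494.84
  May: +$279.95 → -$214.89
  Jun: +$279.95 → $65.06
  Jul: +$279.95 → $345.01
  Aug: +$279.95 → $624.96
  Sep: +$279.95 − $2,304.66 → -$1,399.75
  Oct: +$279.95 → -$1,119.80
  Nov: +$279.95 → -$839.85
  Dec: +$279.95 → -$559.90
  Jan: +$279.95 → -$279.95
  Feb: +$279.95 → $0.00
Lowest trial balance = -$1,399.75 (Sep)
Initial deposit = cushion − low point = $279.95 − (-$1,399.75) = $1,679.70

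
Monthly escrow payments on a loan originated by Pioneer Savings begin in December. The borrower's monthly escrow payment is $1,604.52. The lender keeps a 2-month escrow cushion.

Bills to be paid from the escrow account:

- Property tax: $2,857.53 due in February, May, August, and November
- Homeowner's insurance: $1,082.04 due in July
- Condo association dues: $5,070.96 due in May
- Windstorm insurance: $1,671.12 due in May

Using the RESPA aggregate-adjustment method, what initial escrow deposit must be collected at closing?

Cushion = 2 × $1,604.52 = $3,209.04
Trial balance (start $0, +$1,604.52 each month, − disbursements):
  Dec: +$1,604.52 → $1,604.52
  Jan: +$1,604.52 → $3,209.04
  Feb: +$1,604.52 − $2,857.53 → $1,956.03
  Mar: +$1,604.52 → $3,560.55
  Apr: +$1,604.52 → $5,165.07
  May: +$1,604.52 − $9,599.61 → -$2,830.02
  Jun: +$1,604.52 → -$1,225.50
  Jul: +$1,604.52 − $1,082.04 → -$703.02
  Aug: +$1,604.52 − $2,857.53 → -$1,956.03
  Sep: +$1,604.52 → -$351.51
  Oct: +$1,604.52 → $1,253.01
  Nov: +$1,604.52 − $2,857.53 → $0.00
Lowest trial balance = -$2,830.02 (May)
Initial deposit = cushion − low point = $3,209.04 − (-$2,830.02) = $6,039.06

$6,039.06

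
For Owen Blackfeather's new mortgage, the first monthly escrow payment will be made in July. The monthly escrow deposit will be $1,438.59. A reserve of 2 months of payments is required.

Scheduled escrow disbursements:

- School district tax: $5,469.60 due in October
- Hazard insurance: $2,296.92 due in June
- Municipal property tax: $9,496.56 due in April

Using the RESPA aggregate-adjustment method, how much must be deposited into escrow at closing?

Cushion = 2 × $1,438.59 = $2,877.18
Trial balance (start $0, +$1,438.59 each month, − disbursements):
  Jul: +$1,438.59 → $1,438.59
  Aug: +$1,438.59 → $2,877.18
  Sep: +$1,438.59 → $4,315.77
  Oct: +$1,438.59 − $5,469.60 → $284.76
  Nov: +$1,438.59 → $1,723.35
  Dec: +$1,438.59 → $3,161.94
  Jan: +$1,438.59 → $4,600.53
  Feb: +$1,438.59 → $6,039.12
  Mar: +$1,438.59 → $7,477.71
  Apr: +$1,438.59 − $9,496.56 → -$580.26
  May: +$1,438.59 → $858.33
  Jun: +$1,438.59 − $2,296.92 → $0.00
Lowest trial balance = -$580.26 (Apr)
Initial deposit = cushion − low point = $2,877.18 − (-$580.26) = $3,457.44

$3,457.44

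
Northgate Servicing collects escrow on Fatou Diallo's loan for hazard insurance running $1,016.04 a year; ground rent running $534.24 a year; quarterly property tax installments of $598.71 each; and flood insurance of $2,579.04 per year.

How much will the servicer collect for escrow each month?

Hazard insurance — $1,016.04 annually
Ground rent — $534.24 annually
Property tax — $598.71 × 4 = $2,394.84 annually
Flood insurance — $2,579.04 annually
Combined annual = $6,524.16
Base monthly escrow = $6,524.16 / 12 = $543.68

$543.68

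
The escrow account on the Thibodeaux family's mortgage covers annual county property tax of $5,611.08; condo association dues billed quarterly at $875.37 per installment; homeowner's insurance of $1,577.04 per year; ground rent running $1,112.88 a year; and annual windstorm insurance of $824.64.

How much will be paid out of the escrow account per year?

$12,627.12

County property tax — $5,611.08 annually
Condo association dues — $875.37 × 4 = $3,501.48 annually
Homeowner's insurance — $1,577.04 annually
Ground rent — $1,112.88 annually
Windstorm insurance — $824.64 annually
Annual escrow total = $5,611.08 + $3,501.48 + $1,577.04 + $1,112.88 + $824.64 = $12,627.12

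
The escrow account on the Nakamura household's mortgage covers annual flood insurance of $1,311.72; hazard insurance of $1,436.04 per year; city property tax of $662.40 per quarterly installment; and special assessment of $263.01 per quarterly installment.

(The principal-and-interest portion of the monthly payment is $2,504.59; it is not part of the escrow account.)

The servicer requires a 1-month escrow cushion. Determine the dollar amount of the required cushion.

$537.45

Flood insurance = $1,311.72
Hazard insurance = $1,436.04
City property tax = $662.40 × 4 = $2,649.60
Special assessment = $263.01 × 4 = $1,052.04
Total per year = $6,449.40
Per month = $6,449.40 / 12 = $537.45
Reserve = 1 × $537.45 = $537.45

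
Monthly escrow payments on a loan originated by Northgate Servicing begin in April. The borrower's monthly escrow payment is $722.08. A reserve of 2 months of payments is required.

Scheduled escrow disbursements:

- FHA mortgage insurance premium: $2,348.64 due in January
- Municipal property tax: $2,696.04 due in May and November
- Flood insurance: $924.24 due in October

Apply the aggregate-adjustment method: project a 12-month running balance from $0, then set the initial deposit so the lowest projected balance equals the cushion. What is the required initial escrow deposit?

Cushion = 2 × $722.08 = $1,444.16
Trial balance (start $0, +$722.08 each month, − disbursements):
  Apr: +$722.08 → $722.08
  May: +$722.08 − $2,696.04 → -$1,251.88
  Jun: +$722.08 → -$529.80
  Jul: +$722.08 → $192.28
  Aug: +$722.08 → $914.36
  Sep: +$722.08 → $1,636.44
  Oct: +$722.08 − $924.24 → $1,434.28
  Nov: +$722.08 − $2,696.04 → -$539.68
  Dec: +$722.08 → $182.40
  Jan: +$722.08 − $2,348.64 → -$1,444.16
  Feb: +$722.08 → -$722.08
  Mar: +$722.08 → $0.00
Lowest trial balance = -$1,444.16 (Jan)
Initial deposit = cushion − low point = $1,444.16 − (-$1,444.16) = $2,888.32

$2,888.32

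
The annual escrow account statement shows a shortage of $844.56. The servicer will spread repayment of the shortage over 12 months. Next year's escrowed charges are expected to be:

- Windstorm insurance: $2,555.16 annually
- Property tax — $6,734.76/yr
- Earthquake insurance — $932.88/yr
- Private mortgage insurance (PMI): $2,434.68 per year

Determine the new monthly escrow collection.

Windstorm insurance = $2,555.16
Property tax = $6,734.76
Earthquake insurance = $932.88
Private mortgage insurance (PMI) = $2,434.68
Total annual escrow = $12,657.48
Monthly = $12,657.48 ÷ 12 = $1,054.79
Shortage spread = $844.56 / 12 = $70.38/mo
Adjusted monthly = $1,054.79 + $70.38 = $1,125.17

$1,125.17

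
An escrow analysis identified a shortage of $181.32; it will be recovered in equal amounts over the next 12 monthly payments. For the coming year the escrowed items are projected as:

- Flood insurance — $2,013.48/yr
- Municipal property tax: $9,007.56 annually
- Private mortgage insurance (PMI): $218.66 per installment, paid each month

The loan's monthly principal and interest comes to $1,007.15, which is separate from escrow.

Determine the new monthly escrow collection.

Flood insurance: $2,013.48/yr
Municipal property tax: $9,007.56/yr
Private mortgage insurance (PMI): $218.66 × 12 = $2,623.92/yr
Yearly total = $2,013.48 + $9,007.56 + $2,623.92 = $13,644.96
Monthly escrow = $13,644.96 / 12 = $1,137.08
Shortage per month = $181.32 / 12 = $15.11
Adjusted monthly = $1,137.08 + $15.11 = $1,152.19

$1,152.19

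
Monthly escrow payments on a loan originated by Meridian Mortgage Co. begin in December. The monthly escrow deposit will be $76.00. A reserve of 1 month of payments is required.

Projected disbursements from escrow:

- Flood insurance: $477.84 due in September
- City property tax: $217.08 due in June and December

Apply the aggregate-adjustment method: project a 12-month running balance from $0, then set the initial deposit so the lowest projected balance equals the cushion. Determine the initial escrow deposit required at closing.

Cushion = 1 × $76.00 = $76.00
Trial balance (start $0, +$76.00 each month, − disbursements):
  Dec: +$76.00 − $217.08 → -$141.08
  Jan: +$76.00 → -$65.08
  Feb: +$76.00 → $10.92
  Mar: +$76.00 → $86.92
  Apr: +$76.00 → $162.92
  May: +$76.00 → $238.92
  Jun: +$76.00 − $217.08 → $97.84
  Jul: +$76.00 → $173.84
  Aug: +$76.00 → $249.84
  Sep: +$76.00 − $477.84 → -$152.00
  Oct: +$76.00 → -$76.00
  Nov: +$76.00 → $0.00
Lowest trial balance = -$152.00 (Sep)
Initial deposit = cushion − low point = $76.00 − (-$152.00) = $228.00

$228.00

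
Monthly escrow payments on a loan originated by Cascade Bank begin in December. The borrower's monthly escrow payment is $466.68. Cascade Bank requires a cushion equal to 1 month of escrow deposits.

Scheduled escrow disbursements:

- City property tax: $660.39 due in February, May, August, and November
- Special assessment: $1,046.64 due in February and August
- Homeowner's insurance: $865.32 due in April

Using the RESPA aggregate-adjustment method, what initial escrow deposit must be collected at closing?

Cushion = 1 × $466.68 = $466.68
Trial balance (start $0, +$466.68 each month, − disbursements):
  Dec: +$466.68 → $466.68
  Jan: +$466.68 → $933.36
  Feb: +$466.68 − $1,707.03 → -$306.99
  Mar: +$466.68 → $159.69
  Apr: +$466.68 − $865.32 → -$238.95
  May: +$466.68 − $660.39 → -$432.66
  Jun: +$466.68 → $34.02
  Jul: +$466.68 → $500.70
  Aug: +$466.68 − $1,707.03 → -$739.65
  Sep: +$466.68 → -$272.97
  Oct: +$466.68 → $193.71
  Nov: +$466.68 − $660.39 → $0.00
Lowest trial balance = -$739.65 (Aug)
Initial deposit = cushion − low point = $466.68 − (-$739.65) = $1,206.33

$1,206.33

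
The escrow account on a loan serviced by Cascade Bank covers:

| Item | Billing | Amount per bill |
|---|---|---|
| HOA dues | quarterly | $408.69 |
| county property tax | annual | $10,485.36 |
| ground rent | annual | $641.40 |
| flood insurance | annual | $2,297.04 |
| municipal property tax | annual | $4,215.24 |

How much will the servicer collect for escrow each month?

HOA dues = $408.69 × 4 = $1,634.76 annually
County property tax = $10,485.36 annually
Ground rent = $641.40 annually
Flood insurance = $2,297.04 annually
Municipal property tax = $4,215.24 annually
Total annual escrow = $19,273.80
Per month = $19,273.80 ÷ 12 = $1,606.15

$1,606.15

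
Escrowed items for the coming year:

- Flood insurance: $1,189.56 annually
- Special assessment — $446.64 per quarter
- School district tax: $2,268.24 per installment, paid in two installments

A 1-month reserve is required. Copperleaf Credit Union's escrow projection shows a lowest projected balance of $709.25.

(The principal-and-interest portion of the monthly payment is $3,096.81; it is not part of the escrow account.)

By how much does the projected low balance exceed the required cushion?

Flood insurance — $1,189.56/yr
Special assessment — $446.64 × 4 = $1,786.56/yr
School district tax — $2,268.24 × 2 = $4,536.48/yr
Combined annual = $1,189.56 + $1,786.56 + $4,536.48 = $7,512.60
Monthly escrow = $7,512.60 / 12 = $626.05
Required reserve = 1 × $626.05 = $626.05
Surplus = $709.25 − $626.05 = $83.20

$83.20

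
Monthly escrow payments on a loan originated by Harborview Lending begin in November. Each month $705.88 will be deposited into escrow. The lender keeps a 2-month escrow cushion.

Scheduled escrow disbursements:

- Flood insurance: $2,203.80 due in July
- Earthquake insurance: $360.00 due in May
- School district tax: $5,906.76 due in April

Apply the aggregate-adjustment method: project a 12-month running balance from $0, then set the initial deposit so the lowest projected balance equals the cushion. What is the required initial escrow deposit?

Cushion = 2 × $705.88 = $1,411.76
Trial balance (start $0, +$705.88 each month, − disbursements):
  Nov: +$705.88 → $705.88
  Dec: +$705.88 → $1,411.76
  Jan: +$705.88 → $2,117.64
  Feb: +$705.88 → $2,823.52
  Mar: +$705.88 → $3,529.40
  Apr: +$705.88 − $5,906.76 → -$1,671.48
  May: +$705.88 − $360.00 → -$1,325.60
  Jun: +$705.88 → -$619.72
  Jul: +$705.88 − $2,203.80 → -$2,117.64
  Aug: +$705.88 → -$1,411.76
  Sep: +$705.88 → -$705.88
  Oct: +$705.88 → $0.00
Lowest trial balance = -$2,117.64 (Jul)
Initial deposit = cushion − low point = $1,411.76 − (-$2,117.64) = $3,529.40

$3,529.40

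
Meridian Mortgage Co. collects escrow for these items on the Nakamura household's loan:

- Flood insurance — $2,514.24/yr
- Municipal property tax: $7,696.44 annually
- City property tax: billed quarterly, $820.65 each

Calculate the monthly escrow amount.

$1,124.44

Flood insurance — $2,514.24/yr
Municipal property tax — $7,696.44/yr
City property tax — $820.65 × 4 = $3,282.60/yr
Annual escrow total = $13,493.28
Base monthly escrow = $13,493.28 / 12 = $1,124.44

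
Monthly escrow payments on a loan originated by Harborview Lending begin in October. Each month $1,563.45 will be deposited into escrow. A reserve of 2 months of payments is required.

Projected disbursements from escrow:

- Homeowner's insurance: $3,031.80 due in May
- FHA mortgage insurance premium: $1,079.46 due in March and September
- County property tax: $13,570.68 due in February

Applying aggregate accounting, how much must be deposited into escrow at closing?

Cushion = 2 × $1,563.45 = $3,126.90
Trial balance (start $0, +$1,563.45 each month, − disbursements):
  Oct: +$1,563.45 → $1,563.45
  Nov: +$1,563.45 → $3,126.90
  Dec: +$1,563.45 → $4,690.35
  Jan: +$1,563.45 → $6,253.80
  Feb: +$1,563.45 − $13,570.68 → -$5,753.43
  Mar: +$1,563.45 − $1,079.46 → -$5,269.44
  Apr: +$1,563.45 → -$3,705.99
  May: +$1,563.45 − $3,031.80 → -$5,174.34
  Jun: +$1,563.45 → -$3,610.89
  Jul: +$1,563.45 → -$2,047.44
  Aug: +$1,563.45 → -$483.99
  Sep: +$1,563.45 − $1,079.46 → $0.00
Lowest trial balance = -$5,753.43 (Feb)
Initial deposit = cushion − low point = $3,126.90 − (-$5,753.43) = $8,880.33

$8,880.33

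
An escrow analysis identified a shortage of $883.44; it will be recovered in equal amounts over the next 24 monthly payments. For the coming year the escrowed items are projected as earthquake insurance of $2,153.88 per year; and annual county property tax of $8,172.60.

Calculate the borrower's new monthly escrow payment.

Earthquake insurance: $2,153.88 annually
County property tax: $8,172.60 annually
Annual escrow total = $2,153.88 + $8,172.60 = $10,326.48
Monthly escrow = $10,326.48 / 12 = $860.54
Shortage per month = $883.44 ÷ 24 = $36.81
New monthly escrow = $860.54 + $36.81 = $897.35

$897.35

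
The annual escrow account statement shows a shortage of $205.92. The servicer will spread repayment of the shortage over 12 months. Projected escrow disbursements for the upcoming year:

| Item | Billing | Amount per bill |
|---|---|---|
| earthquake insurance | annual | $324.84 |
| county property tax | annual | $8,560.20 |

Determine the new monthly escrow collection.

Earthquake insurance — $324.84 per year
County property tax — $8,560.20 per year
Total per year = $324.84 + $8,560.20 = $8,885.04
Per month = $8,885.04 ÷ 12 = $740.42
Monthly shortage recovery: $205.92 / 12 = $17.16
New monthly escrow = $740.42 + $17.16 = $757.58

$757.58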